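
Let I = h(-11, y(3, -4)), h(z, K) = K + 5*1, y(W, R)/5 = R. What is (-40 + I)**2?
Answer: 3025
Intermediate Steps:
y(W, R) = 5*R
h(z, K) = 5 + K (h(z, K) = K + 5 = 5 + K)
I = -15 (I = 5 + 5*(-4) = 5 - 20 = -15)
(-40 + I)**2 = (-40 - 15)**2 = (-55)**2 = 3025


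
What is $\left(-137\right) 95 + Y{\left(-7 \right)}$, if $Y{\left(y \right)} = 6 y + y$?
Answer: $-13064$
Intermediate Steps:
$Y{\left(y \right)} = 7 y$
$\left(-137\right) 95 + Y{\left(-7 \right)} = \left(-137\right) 95 + 7 \left(-7\right) = -13015 - 49 = -13064$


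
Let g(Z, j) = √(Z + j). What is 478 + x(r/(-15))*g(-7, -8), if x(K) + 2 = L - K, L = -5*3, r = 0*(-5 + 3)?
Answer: 478 - 17*I*√15 ≈ 478.0 - 65.841*I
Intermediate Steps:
r = 0 (r = 0*(-2) = 0)
L = -15
x(K) = -17 - K (x(K) = -2 + (-15 - K) = -17 - K)
478 + x(r/(-15))*g(-7, -8) = 478 + (-17 - 0/(-15))*√(-7 - 8) = 478 + (-17 - 0*(-1)/15)*√(-15) = 478 + (-17 - 1*0)*(I*√15) = 478 + (-17 + 0)*(I*√15) = 478 - 17*I*√15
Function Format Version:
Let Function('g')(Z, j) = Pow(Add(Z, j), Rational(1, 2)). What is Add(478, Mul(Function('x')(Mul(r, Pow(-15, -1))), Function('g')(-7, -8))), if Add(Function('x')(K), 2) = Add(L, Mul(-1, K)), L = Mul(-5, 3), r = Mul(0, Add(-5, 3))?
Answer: Add(478, Mul(-17, I, Pow(15, Rational(1, 2)))) ≈ Add(478.00, Mul(-65.841, I))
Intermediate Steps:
r = 0 (r = Mul(0, -2) = 0)
L = -15
Function('x')(K) = Add(-17, Mul(-1, K)) (Function('x')(K) = Add(-2, Add(-15, Mul(-1, K))) = Add(-17, Mul(-1, K)))
Add(478, Mul(Function('x')(Mul(r, Pow(-15, -1))), Function('g')(-7, -8))) = Add(478, Mul(Add(-17, Mul(-1, Mul(0, Pow(-15, -1)))), Pow(Add(-7, -8), Rational(1, 2)))) = Add(478, Mul(Add(-17, Mul(-1, Mul(0, Rational(-1, 15)))), Pow(-15, Rational(1, 2)))) = Add(478, Mul(Add(-17, Mul(-1, 0)), Mul(I, Pow(15, Rational(1, 2))))) = Add(478, Mul(Add(-17, 0), Mul(I, Pow(15, Rational(1, 2))))) = Add(478, Mul(-17, Mul(I, Pow(15, Rational(1, 2))))) = Add(478, Mul(-17, I, Pow(15, Rational(1, 2))))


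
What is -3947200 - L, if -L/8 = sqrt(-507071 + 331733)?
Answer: -3947200 + 24*I*sqrt(19482) ≈ -3.9472e+6 + 3349.9*I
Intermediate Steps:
L = -24*I*sqrt(19482) (L = -8*sqrt(-507071 + 331733) = -24*I*sqrt(19482) ≈ -3349.9*I)
-3947200 - L = -3947200 - (-24)*I*sqrt(19482) = -3947200 + 24*I*sqrt(19482)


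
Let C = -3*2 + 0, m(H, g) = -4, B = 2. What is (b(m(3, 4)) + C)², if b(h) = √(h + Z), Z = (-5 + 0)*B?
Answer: (6 - I*√14)² ≈ 22.0 - 44.9*I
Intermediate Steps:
Z = -10 (Z = (-5 + 0)*2 = -5*2 = -10)
C = -6 (C = -6 + 0 = -6)
b(h) = √(-10 + h) (b(h) = √(h - 10) = √(-10 + h))
(b(m(3, 4)) + C)² = (√(-10 - 4) - 6)² = (√(-14) - 6)² = (I*√14 - 6)² = (-6 + I*√14)²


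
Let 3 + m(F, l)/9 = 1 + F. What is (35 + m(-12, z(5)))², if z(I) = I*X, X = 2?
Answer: 8281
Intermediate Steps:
z(I) = 2*I (z(I) = I*2 = 2*I)
m(F, l) = -18 + 9*F (m(F, l) = -27 + 9*(1 + F) = -27 + (9 + 9*F) = -18 + 9*F)
(35 + m(-12, z(5)))² = (35 + (-18 + 9*(-12)))² = (35 + (-18 - 108))² = (35 - 126)² = (-91)² = 8281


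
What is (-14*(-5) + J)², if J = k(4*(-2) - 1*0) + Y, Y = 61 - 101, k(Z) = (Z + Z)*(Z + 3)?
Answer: 12100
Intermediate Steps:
k(Z) = 2*Z*(3 + Z) (k(Z) = (2*Z)*(3 + Z) = 2*Z*(3 + Z))
Y = -40
J = 40 (J = 2*(4*(-2) - 1*0)*(3 + (4*(-2) - 1*0)) - 40 = 2*(-8 + 0)*(3 + (-8 + 0)) - 40 = 2*(-8)*(3 - 8) - 40 = 2*(-8)*(-5) - 40 = 80 - 40 = 40)
(-14*(-5) + J)² = (-14*(-5) + 40)² = (70 + 40)² = 110² = 12100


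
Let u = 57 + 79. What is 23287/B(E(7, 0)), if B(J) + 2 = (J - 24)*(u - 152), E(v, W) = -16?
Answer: 73/2 ≈ 36.500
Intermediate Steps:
u = 136
B(J) = 382 - 16*J (B(J) = -2 + (J - 24)*(136 - 152) = -2 + (-24 + J)*(-16) = -2 + (384 - 16*J) = 382 - 16*J)
23287/B(E(7, 0)) = 23287/(382 - 16*(-16)) = 23287/(382 + 256) = 23287/638 = 23287*(1/638) = 73/2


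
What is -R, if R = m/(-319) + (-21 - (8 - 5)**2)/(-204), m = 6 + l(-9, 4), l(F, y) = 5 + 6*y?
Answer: -405/10846 ≈ -0.037341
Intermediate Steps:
m = 35 (m = 6 + (5 + 6*4) = 6 + (5 + 24) = 6 + 29 = 35)
R = 405/10846 (R = 35/(-319) + (-21 - (8 - 5)**2)/(-204) = 35*(-1/319) + (-21 - 1*3**2)*(-1/204) = -35/319 + (-21 - 1*9)*(-1/204) = -35/319 + (-21 - 9)*(-1/204) = -35/319 - 30*(-1/204) = -35/319 + 5/34 = 405/10846 ≈ 0.037341)
-R = -1*405/10846 = -405/10846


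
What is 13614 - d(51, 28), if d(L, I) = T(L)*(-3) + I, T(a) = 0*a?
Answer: 13586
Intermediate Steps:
T(a) = 0
d(L, I) = I (d(L, I) = 0*(-3) + I = 0 + I = I)
13614 - d(51, 28) = 13614 - 1*28 = 13614 - 28 = 13586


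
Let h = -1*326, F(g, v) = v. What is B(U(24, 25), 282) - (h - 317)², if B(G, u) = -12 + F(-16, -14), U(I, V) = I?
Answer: -413475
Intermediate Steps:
B(G, u) = -26 (B(G, u) = -12 - 14 = -26)
h = -326
B(U(24, 25), 282) - (h - 317)² = -26 - (-326 - 317)² = -26 - 1*(-643)² = -26 - 1*413449 = -26 - 413449 = -413475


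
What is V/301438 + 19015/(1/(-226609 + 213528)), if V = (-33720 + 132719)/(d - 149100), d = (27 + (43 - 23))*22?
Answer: -11101728933616044219/44632718908 ≈ -2.4874e+8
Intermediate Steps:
d = 1034 (d = (27 + 20)*22 = 47*22 = 1034)
V = -98999/148066 (V = (-33720 + 132719)/(1034 - 149100) = 98999/(-148066) = 98999*(-1/148066) = -98999/148066 ≈ -0.66861)
V/301438 + 19015/(1/(-226609 + 213528)) = -98999/148066/301438 + 19015/(1/(-226609 + 213528)) = -98999/148066*1/301438 + 19015/(1/(-13081)) = -98999/44632718908 + 19015/(-1/13081) = -98999/44632718908 + 19015*(-13081) = -98999/44632718908 - 248735215 = -11101728933616044219/44632718908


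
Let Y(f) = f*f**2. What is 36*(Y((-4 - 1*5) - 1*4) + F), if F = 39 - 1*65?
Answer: -80028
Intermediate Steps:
Y(f) = f**3
F = -26 (F = 39 - 65 = -26)
36*(Y((-4 - 1*5) - 1*4) + F) = 36*(((-4 - 1*5) - 1*4)**3 - 26) = 36*(((-4 - 5) - 4)**3 - 26) = 36*((-9 - 4)**3 - 26) = 36*((-13)**3 - 26) = 36*(-2197 - 26) = 36*(-2223) = -80028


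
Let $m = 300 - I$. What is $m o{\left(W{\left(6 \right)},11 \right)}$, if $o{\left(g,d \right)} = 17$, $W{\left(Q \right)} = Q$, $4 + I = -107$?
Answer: $6987$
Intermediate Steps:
$I = -111$ ($I = -4 - 107 = -111$)
$m = 411$ ($m = 300 - -111 = 300 + 111 = 411$)
$m o{\left(W{\left(6 \right)},11 \right)} = 411 \cdot 17 = 6987$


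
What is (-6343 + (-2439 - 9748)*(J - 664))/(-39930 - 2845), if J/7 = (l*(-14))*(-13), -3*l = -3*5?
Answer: 235747/145 ≈ 1625.8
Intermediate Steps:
l = 5 (l = -(-1)*5 = -1/3*(-15) = 5)
J = 6370 (J = 7*((5*(-14))*(-13)) = 7*(-70*(-13)) = 7*910 = 6370)
(-6343 + (-2439 - 9748)*(J - 664))/(-39930 - 2845) = (-6343 + (-2439 - 9748)*(6370 - 664))/(-39930 - 2845) = (-6343 - 12187*5706)/(-42775) = (-6343 - 69539022)*(-1/42775) = -69545365*(-1/42775) = 235747/145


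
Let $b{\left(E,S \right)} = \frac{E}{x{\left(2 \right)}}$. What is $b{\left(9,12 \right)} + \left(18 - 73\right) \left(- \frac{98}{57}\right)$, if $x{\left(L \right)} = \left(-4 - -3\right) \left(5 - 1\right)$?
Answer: $\frac{21047}{228} \approx 92.311$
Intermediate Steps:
$x{\left(L \right)} = -4$ ($x{\left(L \right)} = \left(-4 + 3\right) 4 = \left(-1\right) 4 = -4$)
$b{\left(E,S \right)} = - \frac{E}{4}$ ($b{\left(E,S \right)} = \frac{E}{-4} = E \left(- \frac{1}{4}\right) = - \frac{E}{4}$)
$b{\left(9,12 \right)} + \left(18 - 73\right) \left(- \frac{98}{57}\right) = \left(- \frac{1}{4}\right) 9 + \left(18 - 73\right) \left(- \frac{98}{57}\right) = - \frac{9}{4} - 55 \left(\left(-98\right) \frac{1}{57}\right) = - \frac{9}{4} - - \frac{5390}{57} = - \frac{9}{4} + \frac{5390}{57} = \frac{21047}{228}$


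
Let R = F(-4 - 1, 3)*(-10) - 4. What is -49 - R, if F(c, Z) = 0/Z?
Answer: -45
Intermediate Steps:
F(c, Z) = 0
R = -4 (R = 0*(-10) - 4 = 0 - 4 = -4)
-49 - R = -49 - 1*(-4) = -49 + 4 = -45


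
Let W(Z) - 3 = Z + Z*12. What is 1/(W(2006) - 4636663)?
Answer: -1/4610582 ≈ -2.1689e-7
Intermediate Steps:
W(Z) = 3 + 13*Z (W(Z) = 3 + (Z + Z*12) = 3 + (Z + 12*Z) = 3 + 13*Z)
1/(W(2006) - 4636663) = 1/((3 + 13*2006) - 4636663) = 1/((3 + 26078) - 4636663) = 1/(26081 - 4636663) = 1/(-4610582) = -1/4610582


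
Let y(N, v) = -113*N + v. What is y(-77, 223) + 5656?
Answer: 14580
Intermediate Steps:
y(N, v) = v - 113*N
y(-77, 223) + 5656 = (223 - 113*(-77)) + 5656 = (223 + 8701) + 5656 = 8924 + 5656 = 14580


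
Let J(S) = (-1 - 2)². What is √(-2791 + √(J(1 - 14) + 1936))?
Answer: √(-2791 + √1945) ≈ 52.411*I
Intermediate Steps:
J(S) = 9 (J(S) = (-3)² = 9)
√(-2791 + √(J(1 - 14) + 1936)) = √(-2791 + √(9 + 1936)) = √(-2791 + √1945)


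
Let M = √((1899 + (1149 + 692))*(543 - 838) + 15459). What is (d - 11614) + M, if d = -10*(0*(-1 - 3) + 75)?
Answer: -12364 + I*√1087841 ≈ -12364.0 + 1043.0*I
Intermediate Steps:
d = -750 (d = -10*(0*(-4) + 75) = -10*(0 + 75) = -10*75 = -750)
M = I*√1087841 (M = √((1899 + 1841)*(-295) + 15459) = √(3740*(-295) + 15459) = √(-1103300 + 15459) = √(-1087841) = I*√1087841 ≈ 1043.0*I)
(d - 11614) + M = (-750 - 11614) + I*√1087841 = -12364 + I*√1087841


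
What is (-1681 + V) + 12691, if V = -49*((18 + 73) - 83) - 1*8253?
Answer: 2365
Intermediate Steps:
V = -8645 (V = -49*(91 - 83) - 8253 = -49*8 - 8253 = -392 - 8253 = -8645)
(-1681 + V) + 12691 = (-1681 - 8645) + 12691 = -10326 + 12691 = 2365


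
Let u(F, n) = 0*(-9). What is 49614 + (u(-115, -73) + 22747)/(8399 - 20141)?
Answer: 582544841/11742 ≈ 49612.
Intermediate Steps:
u(F, n) = 0
49614 + (u(-115, -73) + 22747)/(8399 - 20141) = 49614 + (0 + 22747)/(8399 - 20141) = 49614 + 22747/(-11742) = 49614 + 22747*(-1/11742) = 49614 - 22747/11742 = 582544841/11742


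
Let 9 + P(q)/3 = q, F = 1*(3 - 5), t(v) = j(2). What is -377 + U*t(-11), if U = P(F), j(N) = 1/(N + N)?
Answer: -1541/4 ≈ -385.25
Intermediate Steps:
j(N) = 1/(2*N)
t(v) = ¼ (t(v) = (½)/2 = (½)*(½) = ¼)
F = -2 (F = 1*(-2) = -2)
P(q) = -27 + 3*q
U = -33 (U = -27 + 3*(-2) = -27 - 6 = -33)
-377 + U*t(-11) = -377 - 33*¼ = -377 - 33/4 = -1541/4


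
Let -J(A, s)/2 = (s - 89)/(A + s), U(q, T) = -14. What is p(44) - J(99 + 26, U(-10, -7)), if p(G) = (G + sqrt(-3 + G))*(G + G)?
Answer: 429586/111 + 88*sqrt(41) ≈ 4433.6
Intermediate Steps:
J(A, s) = -2*(-89 + s)/(A + s) (J(A, s) = -2*(s - 89)/(A + s) = -2*(-89 + s)/(A + s))
p(G) = 2*G*(G + sqrt(-3 + G)) (p(G) = (G + sqrt(-3 + G))*(2*G) = 2*G*(G + sqrt(-3 + G)))
p(44) - J(99 + 26, U(-10, -7)) = 2*44*(44 + sqrt(-3 + 44)) - 2*(89 - 1*(-14))/((99 + 26) - 14) = 2*44*(44 + sqrt(41)) - 2*(89 + 14)/(125 - 14) = (3872 + 88*sqrt(41)) - 2*103/111 = (3872 + 88*sqrt(41)) - 1*206/111 = (3872 + 88*sqrt(41)) - 206/111 = 429586/111 + 88*sqrt(41)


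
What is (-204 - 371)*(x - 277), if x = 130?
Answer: 84525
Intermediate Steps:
(-204 - 371)*(x - 277) = (-204 - 371)*(130 - 277) = -575*(-147) = 84525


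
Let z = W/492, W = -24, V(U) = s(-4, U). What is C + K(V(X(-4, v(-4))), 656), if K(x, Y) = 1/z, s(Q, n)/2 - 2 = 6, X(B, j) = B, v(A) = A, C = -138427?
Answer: -276895/2 ≈ -1.3845e+5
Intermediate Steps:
s(Q, n) = 16 (s(Q, n) = 4 + 2*6 = 4 + 12 = 16)
V(U) = 16
z = -2/41 (z = -24/492 = -24*1/492 = -2/41 ≈ -0.048781)
K(x, Y) = -41/2 (K(x, Y) = 1/(-2/41) = -41/2)
C + K(V(X(-4, v(-4))), 656) = -138427 - 41/2 = -276895/2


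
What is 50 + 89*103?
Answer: 9217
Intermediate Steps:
50 + 89*103 = 50 + 9167 = 9217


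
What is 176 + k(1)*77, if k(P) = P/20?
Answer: 3597/20 ≈ 179.85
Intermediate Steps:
k(P) = P/20 (k(P) = P*(1/20) = P/20)
176 + k(1)*77 = 176 + ((1/20)*1)*77 = 176 + (1/20)*77 = 176 + 77/20 = 3597/20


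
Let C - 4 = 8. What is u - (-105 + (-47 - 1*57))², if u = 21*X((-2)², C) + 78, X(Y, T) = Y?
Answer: -43519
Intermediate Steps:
C = 12 (C = 4 + 8 = 12)
u = 162 (u = 21*(-2)² + 78 = 21*4 + 78 = 84 + 78 = 162)
u - (-105 + (-47 - 1*57))² = 162 - (-105 + (-47 - 1*57))² = 162 - (-105 + (-47 - 57))² = 162 - (-105 - 104)² = 162 - 1*(-209)² = 162 - 1*43681 = 162 - 43681 = -43519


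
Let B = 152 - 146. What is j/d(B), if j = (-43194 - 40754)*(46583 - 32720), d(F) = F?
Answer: -193961854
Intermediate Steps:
B = 6
j = -1163771124 (j = -83948*13863 = -1163771124)
j/d(B) = -1163771124/6 = -1163771124*⅙ = -193961854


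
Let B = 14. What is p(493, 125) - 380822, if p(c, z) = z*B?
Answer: -379072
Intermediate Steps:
p(c, z) = 14*z (p(c, z) = z*14 = 14*z)
p(493, 125) - 380822 = 14*125 - 380822 = 1750 - 380822 = -379072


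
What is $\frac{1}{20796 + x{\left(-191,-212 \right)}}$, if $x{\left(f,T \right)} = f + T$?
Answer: $\frac{1}{20393} \approx 4.9036 \cdot 10^{-5}$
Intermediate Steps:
$x{\left(f,T \right)} = T + f$
$\frac{1}{20796 + x{\left(-191,-212 \right)}} = \frac{1}{20796 - 403} = \frac{1}{20393}$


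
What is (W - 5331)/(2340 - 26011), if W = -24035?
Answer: 29366/23671 ≈ 1.2406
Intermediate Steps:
(W - 5331)/(2340 - 26011) = (-24035 - 5331)/(2340 - 26011) = -29366/(-23671) = -29366*(-1/23671) = 29366/23671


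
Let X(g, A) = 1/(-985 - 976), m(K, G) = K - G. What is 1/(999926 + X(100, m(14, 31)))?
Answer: 1961/1960854885 ≈ 1.0001e-6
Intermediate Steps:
X(g, A) = -1/1961 (X(g, A) = 1/(-1961) = -1/1961)
1/(999926 + X(100, m(14, 31))) = 1/(999926 - 1/1961) = 1/(1960854885/1961) = 1961/1960854885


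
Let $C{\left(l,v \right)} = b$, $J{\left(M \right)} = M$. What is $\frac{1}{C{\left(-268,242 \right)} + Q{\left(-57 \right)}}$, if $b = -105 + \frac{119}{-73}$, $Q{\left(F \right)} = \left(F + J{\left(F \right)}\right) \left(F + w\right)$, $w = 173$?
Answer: $- \frac{73}{973136} \approx -7.5015 \cdot 10^{-5}$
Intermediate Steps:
$Q{\left(F \right)} = 2 F \left(173 + F\right)$ ($Q{\left(F \right)} = \left(F + F\right) \left(F + 173\right) = 2 F \left(173 + F\right)$)
$b = - \frac{7784}{73}$ ($b = -105 + 119 \left(- \frac{1}{73}\right) = -105 - \frac{119}{73} = - \frac{7784}{73} \approx -106.63$)
$C{\left(l,v \right)} = - \frac{7784}{73}$
$\frac{1}{C{\left(-268,242 \right)} + Q{\left(-57 \right)}} = \frac{1}{- \frac{7784}{73} + 2 \left(-57\right) \left(173 - 57\right)} = \frac{1}{- \frac{7784}{73} + 2 \left(-57\right) 116} = \frac{1}{- \frac{7784}{73} - 13224} = \frac{1}{- \frac{973136}{73}} = - \frac{73}{973136}$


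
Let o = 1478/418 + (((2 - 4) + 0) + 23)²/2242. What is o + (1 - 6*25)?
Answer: -3582585/24662 ≈ -145.27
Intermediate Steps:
o = 92053/24662 (o = 1478*(1/418) + ((-2 + 0) + 23)²*(1/2242) = 739/209 + (-2 + 23)²*(1/2242) = 739/209 + 21²*(1/2242) = 739/209 + 441*(1/2242) = 739/209 + 441/2242 = 92053/24662 ≈ 3.7326)
o + (1 - 6*25) = 92053/24662 + (1 - 6*25) = 92053/24662 + (1 - 150) = 92053/24662 - 149 = -3582585/24662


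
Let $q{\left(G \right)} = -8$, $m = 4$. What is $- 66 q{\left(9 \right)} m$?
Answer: $2112$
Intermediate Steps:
$- 66 q{\left(9 \right)} m = \left(-66\right) \left(-8\right) 4 = 528 \cdot 4 = 2112$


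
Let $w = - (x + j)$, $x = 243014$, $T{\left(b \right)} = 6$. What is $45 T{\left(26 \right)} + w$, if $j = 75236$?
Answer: $-317980$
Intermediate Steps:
$w = -318250$ ($w = - (243014 + 75236) = \left(-1\right) 318250 = -318250$)
$45 T{\left(26 \right)} + w = 45 \cdot 6 - 318250 = 270 - 318250 = -317980$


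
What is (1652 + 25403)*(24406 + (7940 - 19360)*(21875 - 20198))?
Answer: -517479199370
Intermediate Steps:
(1652 + 25403)*(24406 + (7940 - 19360)*(21875 - 20198)) = 27055*(24406 - 11420*1677) = 27055*(24406 - 19151340) = 27055*(-19126934) = -517479199370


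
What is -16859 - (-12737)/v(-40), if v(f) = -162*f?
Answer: -109233583/6480 ≈ -16857.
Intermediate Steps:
-16859 - (-12737)/v(-40) = -16859 - (-12737)/((-162*(-40))) = -16859 - (-12737)/6480 = -16859 - 1*(-12737/6480) = -16859 + 12737/6480 = -109233583/6480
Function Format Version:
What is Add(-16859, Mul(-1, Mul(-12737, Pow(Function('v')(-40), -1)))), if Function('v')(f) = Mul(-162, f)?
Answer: Rational(-109233583, 6480) ≈ -16857.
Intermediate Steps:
Add(-16859, Mul(-1, Mul(-12737, Pow(Function('v')(-40), -1)))) = Add(-16859, Mul(-1, Mul(-12737, Pow(Mul(-162, -40), -1)))) = Add(-16859, Mul(-1, Mul(-12737, Pow(6480, -1)))) = Add(-16859, Mul(-1, Mul(-12737, Rational(1, 6480)))) = Add(-16859, Mul(-1, Rational(-12737, 6480))) = Add(-16859, Rational(12737, 6480)) = Rational(-109233583, 6480)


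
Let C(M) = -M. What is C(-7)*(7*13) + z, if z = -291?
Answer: 346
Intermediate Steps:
C(-7)*(7*13) + z = (-1*(-7))*(7*13) - 291 = 7*91 - 291 = 637 - 291 = 346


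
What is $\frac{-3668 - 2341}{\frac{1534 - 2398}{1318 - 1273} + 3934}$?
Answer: $- \frac{30045}{19574} \approx -1.5349$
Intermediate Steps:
$\frac{-3668 - 2341}{\frac{1534 - 2398}{1318 - 1273} + 3934} = - \frac{6009}{- \frac{864}{45} + 3934} = - \frac{6009}{\left(-864\right) \frac{1}{45} + 3934} = - \frac{6009}{- \frac{96}{5} + 3934} = - \frac{6009}{\frac{19574}{5}} = \left(-6009\right) \frac{5}{19574} = - \frac{30045}{19574}$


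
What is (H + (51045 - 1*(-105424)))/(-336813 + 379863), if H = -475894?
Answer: -4259/574 ≈ -7.4199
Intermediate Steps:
(H + (51045 - 1*(-105424)))/(-336813 + 379863) = (-475894 + (51045 - 1*(-105424)))/(-336813 + 379863) = (-475894 + (51045 + 105424))/43050 = (-475894 + 156469)*(1/43050) = -319425*1/43050 = -4259/574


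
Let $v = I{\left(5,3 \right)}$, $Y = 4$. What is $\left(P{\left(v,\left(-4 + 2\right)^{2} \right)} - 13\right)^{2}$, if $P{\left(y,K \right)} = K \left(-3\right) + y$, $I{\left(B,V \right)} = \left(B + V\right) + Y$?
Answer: $169$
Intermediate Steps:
$I{\left(B,V \right)} = 4 + B + V$ ($I{\left(B,V \right)} = \left(B + V\right) + 4 = 4 + B + V$)
$v = 12$ ($v = 4 + 5 + 3 = 12$)
$P{\left(y,K \right)} = y - 3 K$ ($P{\left(y,K \right)} = - 3 K + y = y - 3 K$)
$\left(P{\left(v,\left(-4 + 2\right)^{2} \right)} - 13\right)^{2} = \left(\left(12 - 3 \left(-4 + 2\right)^{2}\right) - 13\right)^{2} = \left(\left(12 - 3 \left(-2\right)^{2}\right) - 13\right)^{2} = \left(\left(12 - 12\right) - 13\right)^{2} = \left(0 - 13\right)^{2} = \left(-13\right)^{2} = 169$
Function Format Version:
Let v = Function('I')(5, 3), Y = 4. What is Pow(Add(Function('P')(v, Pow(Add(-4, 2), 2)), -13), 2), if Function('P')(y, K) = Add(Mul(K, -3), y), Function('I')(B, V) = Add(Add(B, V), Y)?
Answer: 169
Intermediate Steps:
Function('I')(B, V) = Add(4, B, V) (Function('I')(B, V) = Add(Add(B, V), 4) = Add(4, B, V))
v = 12 (v = Add(4, 5, 3) = 12)
Function('P')(y, K) = Add(y, Mul(-3, K)) (Function('P')(y, K) = Add(Mul(-3, K), y) = Add(y, Mul(-3, K)))
Pow(Add(Function('P')(v, Pow(Add(-4, 2), 2)), -13), 2) = Pow(Add(Add(12, Mul(-3, Pow(Add(-4, 2), 2))), -13), 2) = Pow(Add(Add(12, Mul(-3, Pow(-2, 2))), -13), 2) = Pow(Add(Add(12, Mul(-3, 4)), -13), 2) = Pow(Add(Add(12, -12), -13), 2) = Pow(Add(0, -13), 2) = Pow(-13, 2) = 169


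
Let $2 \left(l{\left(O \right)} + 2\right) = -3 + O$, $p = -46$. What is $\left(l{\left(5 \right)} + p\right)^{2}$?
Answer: $2209$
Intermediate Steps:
$l{\left(O \right)} = - \frac{7}{2} + \frac{O}{2}$ ($l{\left(O \right)} = -2 + \frac{-3 + O}{2} = -2 + \left(- \frac{3}{2} + \frac{O}{2}\right) = - \frac{7}{2} + \frac{O}{2}$)
$\left(l{\left(5 \right)} + p\right)^{2} = \left(\left(- \frac{7}{2} + \frac{1}{2} \cdot 5\right) - 46\right)^{2} = \left(\left(- \frac{7}{2} + \frac{5}{2}\right) - 46\right)^{2} = \left(-1 - 46\right)^{2} = \left(-47\right)^{2} = 2209$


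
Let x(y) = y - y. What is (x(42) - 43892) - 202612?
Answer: -246504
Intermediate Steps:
x(y) = 0
(x(42) - 43892) - 202612 = (0 - 43892) - 202612 = -43892 - 202612 = -246504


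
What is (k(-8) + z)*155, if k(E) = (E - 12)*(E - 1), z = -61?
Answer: 18445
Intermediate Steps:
k(E) = (-1 + E)*(-12 + E) (k(E) = (-12 + E)*(-1 + E) = (-1 + E)*(-12 + E))
(k(-8) + z)*155 = ((12 + (-8)² - 13*(-8)) - 61)*155 = ((12 + 64 + 104) - 61)*155 = (180 - 61)*155 = 119*155 = 18445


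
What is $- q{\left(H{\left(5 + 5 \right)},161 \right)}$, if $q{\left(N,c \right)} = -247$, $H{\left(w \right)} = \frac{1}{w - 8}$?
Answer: $247$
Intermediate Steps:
$H{\left(w \right)} = \frac{1}{-8 + w}$
$- q{\left(H{\left(5 + 5 \right)},161 \right)} = \left(-1\right) \left(-247\right) = 247$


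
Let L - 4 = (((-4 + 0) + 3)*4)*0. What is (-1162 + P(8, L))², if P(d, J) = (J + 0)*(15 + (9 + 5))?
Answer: 1094116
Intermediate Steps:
L = 4 (L = 4 + (((-4 + 0) + 3)*4)*0 = 4 + ((-4 + 3)*4)*0 = 4 - 1*4*0 = 4 - 4*0 = 4 + 0 = 4)
P(d, J) = 29*J (P(d, J) = J*(15 + 14) = J*29 = 29*J)
(-1162 + P(8, L))² = (-1162 + 29*4)² = (-1162 + 116)² = (-1046)² = 1094116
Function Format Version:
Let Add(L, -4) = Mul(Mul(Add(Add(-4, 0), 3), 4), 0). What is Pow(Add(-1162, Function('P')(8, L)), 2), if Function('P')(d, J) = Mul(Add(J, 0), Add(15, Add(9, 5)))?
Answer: 1094116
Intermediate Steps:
L = 4 (L = Add(4, Mul(Mul(Add(Add(-4, 0), 3), 4), 0)) = Add(4, Mul(Mul(Add(-4, 3), 4), 0)) = Add(4, Mul(Mul(-1, 4), 0)) = Add(4, Mul(-4, 0)) = Add(4, 0) = 4)
Function('P')(d, J) = Mul(29, J) (Function('P')(d, J) = Mul(J, Add(15, 14)) = Mul(J, 29) = Mul(29, J))
Pow(Add(-1162, Function('P')(8, L)), 2) = Pow(Add(-1162, Mul(29, 4)), 2) = Pow(Add(-1162, 116), 2) = Pow(-1046, 2) = 1094116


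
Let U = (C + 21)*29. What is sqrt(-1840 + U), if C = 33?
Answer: I*sqrt(274) ≈ 16.553*I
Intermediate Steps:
U = 1566 (U = (33 + 21)*29 = 54*29 = 1566)
sqrt(-1840 + U) = sqrt(-1840 + 1566) = sqrt(-274) = I*sqrt(274)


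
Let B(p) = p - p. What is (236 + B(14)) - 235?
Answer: 1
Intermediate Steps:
B(p) = 0
(236 + B(14)) - 235 = (236 + 0) - 235 = 236 - 235 = 1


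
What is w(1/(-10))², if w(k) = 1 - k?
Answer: 121/100 ≈ 1.2100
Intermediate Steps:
w(1/(-10))² = (1 - 1/(-10))² = (1 - (-1)/10)² = (1 - 1*(-⅒))² = (1 + ⅒)² = (11/10)² = 121/100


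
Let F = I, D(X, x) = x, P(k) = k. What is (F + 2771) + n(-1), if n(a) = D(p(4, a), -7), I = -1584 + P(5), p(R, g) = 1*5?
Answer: 1185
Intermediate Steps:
p(R, g) = 5
I = -1579 (I = -1584 + 5 = -1579)
n(a) = -7
F = -1579
(F + 2771) + n(-1) = (-1579 + 2771) - 7 = 1192 - 7 = 1185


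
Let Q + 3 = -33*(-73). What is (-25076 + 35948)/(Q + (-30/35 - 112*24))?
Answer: -2114/55 ≈ -38.436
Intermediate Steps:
Q = 2406 (Q = -3 - 33*(-73) = -3 + 2409 = 2406)
(-25076 + 35948)/(Q + (-30/35 - 112*24)) = (-25076 + 35948)/(2406 + (-30/35 - 112*24)) = 10872/(2406 + (-30*1/35 - 2688)) = 10872/(2406 + (-6/7 - 2688)) = 10872/(2406 - 18822/7) = 10872/(-1980/7) = 10872*(-7/1980) = -2114/55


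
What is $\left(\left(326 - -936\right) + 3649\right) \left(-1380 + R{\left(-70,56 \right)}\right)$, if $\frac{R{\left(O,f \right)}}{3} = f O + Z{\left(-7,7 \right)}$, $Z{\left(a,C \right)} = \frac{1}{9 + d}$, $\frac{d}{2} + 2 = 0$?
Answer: $- \frac{322637967}{5} \approx -6.4528 \cdot 10^{7}$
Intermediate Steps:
$d = -4$ ($d = -4 + 2 \cdot 0 = -4 + 0 = -4$)
$Z{\left(a,C \right)} = \frac{1}{5}$ ($Z{\left(a,C \right)} = \frac{1}{9 - 4} = \frac{1}{5}$)
$R{\left(O,f \right)} = \frac{3}{5} + 3 O f$ ($R{\left(O,f \right)} = 3 \left(f O + \frac{1}{5}\right) = 3 \left(O f + \frac{1}{5}\right) = 3 \left(\frac{1}{5} + O f\right) = \frac{3}{5} + 3 O f$)
$\left(\left(326 - -936\right) + 3649\right) \left(-1380 + R{\left(-70,56 \right)}\right) = \left(\left(326 - -936\right) + 3649\right) \left(-1380 + \left(\frac{3}{5} + 3 \left(-70\right) 56\right)\right) = \left(\left(326 + 936\right) + 3649\right) \left(-1380 + \left(\frac{3}{5} - 11760\right)\right) = \left(1262 + 3649\right) \left(-1380 - \frac{58797}{5}\right) = 4911 \left(- \frac{65697}{5}\right) = - \frac{322637967}{5}$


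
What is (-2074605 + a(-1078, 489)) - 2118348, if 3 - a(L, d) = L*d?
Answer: -3665808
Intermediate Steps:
a(L, d) = 3 - L*d
(-2074605 + a(-1078, 489)) - 2118348 = (-2074605 + (3 - 1*(-1078)*489)) - 2118348 = (-2074605 + (3 + 527142)) - 2118348 = (-2074605 + 527145) - 2118348 = -1547460 - 2118348 = -3665808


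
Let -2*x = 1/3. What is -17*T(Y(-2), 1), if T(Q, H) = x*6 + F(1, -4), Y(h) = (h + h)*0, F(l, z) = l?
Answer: 0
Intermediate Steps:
x = -1/6 (x = -1/2/3 = -1/2*1/3 = -1/6 ≈ -0.16667)
Y(h) = 0 (Y(h) = (2*h)*0 = 0)
T(Q, H) = 0 (T(Q, H) = -1/6*6 + 1 = -1 + 1 = 0)
-17*T(Y(-2), 1) = -17*0 = 0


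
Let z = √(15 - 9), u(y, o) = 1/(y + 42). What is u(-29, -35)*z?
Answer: √6/13 ≈ 0.18842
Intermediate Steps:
u(y, o) = 1/(42 + y)
z = √6 ≈ 2.4495
u(-29, -35)*z = √6/(42 - 29) = √6/13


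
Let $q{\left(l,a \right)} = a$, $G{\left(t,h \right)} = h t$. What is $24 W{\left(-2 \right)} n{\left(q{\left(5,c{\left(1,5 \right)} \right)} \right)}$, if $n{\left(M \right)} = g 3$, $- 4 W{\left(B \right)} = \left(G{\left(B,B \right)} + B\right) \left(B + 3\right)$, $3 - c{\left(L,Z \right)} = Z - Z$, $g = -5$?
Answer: $180$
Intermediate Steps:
$c{\left(L,Z \right)} = 3$ ($c{\left(L,Z \right)} = 3 - \left(Z - Z\right) = 3 - 0 = 3 + 0 = 3$)
$W{\left(B \right)} = - \frac{\left(3 + B\right) \left(B + B^{2}\right)}{4}$ ($W{\left(B \right)} = - \frac{\left(B B + B\right) \left(B + 3\right)}{4} = - \frac{\left(B^{2} + B\right) \left(3 + B\right)}{4} = - \frac{\left(B + B^{2}\right) \left(3 + B\right)}{4} = - \frac{\left(3 + B\right) \left(B + B^{2}\right)}{4}$)
$n{\left(M \right)} = -15$ ($n{\left(M \right)} = \left(-5\right) 3 = -15$)
$24 W{\left(-2 \right)} n{\left(q{\left(5,c{\left(1,5 \right)} \right)} \right)} = 24 \cdot \frac{1}{4} \left(-2\right) \left(-3 - \left(-2\right)^{2} - -8\right) \left(-15\right) = 24 \cdot \frac{1}{4} \left(-2\right) \left(-3 - 4 + 8\right) \left(-15\right) = 24 \cdot \frac{1}{4} \left(-2\right) 1 \left(-15\right) = 24 \left(- \frac{1}{2}\right) \left(-15\right) = \left(-12\right) \left(-15\right) = 180$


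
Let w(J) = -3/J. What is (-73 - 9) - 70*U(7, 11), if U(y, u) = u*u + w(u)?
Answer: -93862/11 ≈ -8532.9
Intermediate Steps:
U(y, u) = u² - 3/u (U(y, u) = u*u - 3/u = u² - 3/u)
(-73 - 9) - 70*U(7, 11) = (-73 - 9) - 70*(-3 + 11³)/11 = -82 - 70*(-3 + 1331)/11 = -82 - 70*1328/11 = -82 - 92960/11 = -93862/11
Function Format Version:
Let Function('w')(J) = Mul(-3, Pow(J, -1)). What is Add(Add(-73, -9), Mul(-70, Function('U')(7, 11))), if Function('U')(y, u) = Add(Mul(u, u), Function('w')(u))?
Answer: Rational(-93862, 11) ≈ -8532.9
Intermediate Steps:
Function('U')(y, u) = Add(Pow(u, 2), Mul(-3, Pow(u, -1))) (Function('U')(y, u) = Add(Mul(u, u), Mul(-3, Pow(u, -1))) = Add(Pow(u, 2), Mul(-3, Pow(u, -1))))
Add(Add(-73, -9), Mul(-70, Function('U')(7, 11))) = Add(Add(-73, -9), Mul(-70, Mul(Pow(11, -1), Add(-3, Pow(11, 3))))) = Add(-82, Mul(-70, Mul(Rational(1, 11), Add(-3, 1331)))) = Add(-82, Mul(-70, Mul(Rational(1, 11), 1328))) = Add(-82, Mul(-70, Rational(1328, 11))) = Add(-82, Rational(-92960, 11)) = Rational(-93862, 11)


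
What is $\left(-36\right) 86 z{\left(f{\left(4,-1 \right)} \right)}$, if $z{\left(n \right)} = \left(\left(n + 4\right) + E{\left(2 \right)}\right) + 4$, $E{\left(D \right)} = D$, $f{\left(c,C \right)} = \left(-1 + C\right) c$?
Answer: $-6192$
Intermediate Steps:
$f{\left(c,C \right)} = c \left(-1 + C\right)$
$z{\left(n \right)} = 10 + n$ ($z{\left(n \right)} = \left(\left(n + 4\right) + 2\right) + 4 = \left(\left(4 + n\right) + 2\right) + 4 = \left(6 + n\right) + 4 = 10 + n$)
$\left(-36\right) 86 z{\left(f{\left(4,-1 \right)} \right)} = \left(-36\right) 86 \left(10 + 4 \left(-1 - 1\right)\right) = - 3096 \left(10 + 4 \left(-2\right)\right) = - 3096 \left(10 - 8\right) = \left(-3096\right) 2 = -6192$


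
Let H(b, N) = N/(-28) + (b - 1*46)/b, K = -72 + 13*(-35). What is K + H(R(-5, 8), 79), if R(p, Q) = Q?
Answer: -3742/7 ≈ -534.57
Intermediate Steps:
K = -527 (K = -72 - 455 = -527)
H(b, N) = -N/28 + (-46 + b)/b (H(b, N) = N*(-1/28) + (b - 46)/b = -N/28 + (-46 + b)/b)
K + H(R(-5, 8), 79) = -527 + (1 - 46/8 - 1/28*79) = -527 + (1 - 46*⅛ - 79/28) = -527 + (1 - 23/4 - 79/28) = -527 - 53/7 = -3742/7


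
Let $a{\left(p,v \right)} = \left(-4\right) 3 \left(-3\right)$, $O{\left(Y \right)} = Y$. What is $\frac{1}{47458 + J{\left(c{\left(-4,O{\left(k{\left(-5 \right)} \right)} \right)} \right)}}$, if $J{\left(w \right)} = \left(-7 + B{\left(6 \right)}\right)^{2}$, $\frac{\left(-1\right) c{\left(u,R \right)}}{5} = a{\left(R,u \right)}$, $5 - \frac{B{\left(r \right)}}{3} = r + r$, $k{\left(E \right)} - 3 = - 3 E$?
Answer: $\frac{1}{48242} \approx 2.0729 \cdot 10^{-5}$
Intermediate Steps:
$k{\left(E \right)} = 3 - 3 E$
$B{\left(r \right)} = 15 - 6 r$ ($B{\left(r \right)} = 15 - 3 \left(r + r\right) = 15 - 3 \cdot 2 r = 15 - 6 r$)
$a{\left(p,v \right)} = 36$ ($a{\left(p,v \right)} = \left(-12\right) \left(-3\right) = 36$)
$c{\left(u,R \right)} = -180$ ($c{\left(u,R \right)} = \left(-5\right) 36 = -180$)
$J{\left(w \right)} = 784$ ($J{\left(w \right)} = \left(-7 + \left(15 - 36\right)\right)^{2} = \left(-7 - 21\right)^{2} = \left(-28\right)^{2} = 784$)
$\frac{1}{47458 + J{\left(c{\left(-4,O{\left(k{\left(-5 \right)} \right)} \right)} \right)}} = \frac{1}{47458 + 784} = \frac{1}{48242}$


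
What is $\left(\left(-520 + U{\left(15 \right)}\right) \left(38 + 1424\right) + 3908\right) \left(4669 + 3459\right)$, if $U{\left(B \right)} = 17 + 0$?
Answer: $-5945453184$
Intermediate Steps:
$U{\left(B \right)} = 17$
$\left(\left(-520 + U{\left(15 \right)}\right) \left(38 + 1424\right) + 3908\right) \left(4669 + 3459\right) = \left(\left(-520 + 17\right) \left(38 + 1424\right) + 3908\right) \left(4669 + 3459\right) = \left(\left(-503\right) 1462 + 3908\right) 8128 = \left(-735386 + 3908\right) 8128 = \left(-731478\right) 8128 = -5945453184$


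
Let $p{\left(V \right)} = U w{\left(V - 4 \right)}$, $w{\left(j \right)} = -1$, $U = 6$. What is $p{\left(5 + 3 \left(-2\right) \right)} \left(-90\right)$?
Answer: $540$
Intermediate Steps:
$p{\left(V \right)} = -6$ ($p{\left(V \right)} = 6 \left(-1\right) = -6$)
$p{\left(5 + 3 \left(-2\right) \right)} \left(-90\right) = \left(-6\right) \left(-90\right) = 540$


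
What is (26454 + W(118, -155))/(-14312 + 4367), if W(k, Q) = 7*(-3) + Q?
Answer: -26278/9945 ≈ -2.6423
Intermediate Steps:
W(k, Q) = -21 + Q
(26454 + W(118, -155))/(-14312 + 4367) = (26454 + (-21 - 155))/(-14312 + 4367) = (26454 - 176)/(-9945) = 26278*(-1/9945) = -26278/9945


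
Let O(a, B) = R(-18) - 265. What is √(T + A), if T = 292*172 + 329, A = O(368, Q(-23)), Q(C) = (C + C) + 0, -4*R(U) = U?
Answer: √201170/2 ≈ 224.26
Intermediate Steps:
R(U) = -U/4
Q(C) = 2*C (Q(C) = 2*C + 0 = 2*C)
O(a, B) = -521/2 (O(a, B) = -¼*(-18) - 265 = 9/2 - 265 = -521/2)
A = -521/2 ≈ -260.50
T = 50553 (T = 50224 + 329 = 50553)
√(T + A) = √(50553 - 521/2) = √(100585/2) = √201170/2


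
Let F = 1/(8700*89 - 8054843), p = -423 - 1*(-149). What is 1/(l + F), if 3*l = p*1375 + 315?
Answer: -21841629/2740651204208 ≈ -7.9695e-6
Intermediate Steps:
p = -274 (p = -423 + 149 = -274)
F = -1/7280543 (F = 1/(774300 - 8054843) = 1/(-7280543) = -1/7280543 ≈ -1.3735e-7)
l = -376435/3 (l = (-274*1375 + 315)/3 = (-376750 + 315)/3 = (1/3)*(-376435) = -376435/3 ≈ -1.2548e+5)
1/(l + F) = 1/(-376435/3 - 1/7280543) = 1/(-2740651204208/21841629) = -21841629/2740651204208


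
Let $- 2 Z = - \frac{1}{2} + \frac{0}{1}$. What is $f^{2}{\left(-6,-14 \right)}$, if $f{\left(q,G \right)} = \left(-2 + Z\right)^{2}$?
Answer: $\frac{2401}{256} \approx 9.3789$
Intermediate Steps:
$Z = \frac{1}{4}$ ($Z = - \frac{- \frac{1}{2} + \frac{0}{1}}{2} = - \frac{\left(-1\right) \frac{1}{2} + 0 \cdot 1}{2} = - \frac{- \frac{1}{2} + 0}{2} = \left(- \frac{1}{2}\right) \left(- \frac{1}{2}\right) = \frac{1}{4} \approx 0.25$)
$f{\left(q,G \right)} = \frac{49}{16}$ ($f{\left(q,G \right)} = \left(-2 + \frac{1}{4}\right)^{2} = \left(- \frac{7}{4}\right)^{2} = \frac{49}{16}$)
$f^{2}{\left(-6,-14 \right)} = \left(\frac{49}{16}\right)^{2} = \frac{2401}{256}$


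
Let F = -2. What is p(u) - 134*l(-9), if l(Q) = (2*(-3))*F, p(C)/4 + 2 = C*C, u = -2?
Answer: -1600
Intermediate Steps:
p(C) = -8 + 4*C² (p(C) = -8 + 4*(C*C) = -8 + 4*C²)
l(Q) = 12 (l(Q) = (2*(-3))*(-2) = -6*(-2) = 12)
p(u) - 134*l(-9) = (-8 + 4*(-2)²) - 134*12 = (-8 + 4*4) - 1608 = (-8 + 16) - 1608 = 8 - 1608 = -1600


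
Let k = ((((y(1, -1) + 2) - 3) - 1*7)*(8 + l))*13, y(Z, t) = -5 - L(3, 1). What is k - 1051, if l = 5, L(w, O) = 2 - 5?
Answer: -2741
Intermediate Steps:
L(w, O) = -3
y(Z, t) = -2 (y(Z, t) = -5 - 1*(-3) = -5 + 3 = -2)
k = -1690 (k = ((((-2 + 2) - 3) - 1*7)*(8 + 5))*13 = (((0 - 3) - 7)*13)*13 = ((-3 - 7)*13)*13 = -10*13*13 = -130*13 = -1690)
k - 1051 = -1690 - 1051 = -2741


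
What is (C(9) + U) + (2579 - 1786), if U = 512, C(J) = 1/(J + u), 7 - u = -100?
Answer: 151381/116 ≈ 1305.0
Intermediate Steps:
u = 107 (u = 7 - 1*(-100) = 7 + 100 = 107)
C(J) = 1/(107 + J) (C(J) = 1/(J + 107) = 1/(107 + J))
(C(9) + U) + (2579 - 1786) = (1/(107 + 9) + 512) + (2579 - 1786) = (1/116 + 512) + 793 = 59393/116 + 793 = 151381/116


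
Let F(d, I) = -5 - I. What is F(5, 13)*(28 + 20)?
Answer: -864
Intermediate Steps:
F(5, 13)*(28 + 20) = (-5 - 1*13)*(28 + 20) = (-5 - 13)*48 = -18*48 = -864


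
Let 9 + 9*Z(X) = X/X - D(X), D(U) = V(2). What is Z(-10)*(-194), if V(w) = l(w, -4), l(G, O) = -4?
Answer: 776/9 ≈ 86.222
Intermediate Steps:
V(w) = -4
D(U) = -4
Z(X) = -4/9 (Z(X) = -1 + (X/X - 1*(-4))/9 = -1 + (1 + 4)/9 = -1 + (⅑)*5 = -1 + 5/9 = -4/9)
Z(-10)*(-194) = -4/9*(-194) = 776/9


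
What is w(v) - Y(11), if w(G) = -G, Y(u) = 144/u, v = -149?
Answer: 1495/11 ≈ 135.91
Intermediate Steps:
w(v) - Y(11) = -1*(-149) - 144/11 = 149 - 144/11 = 1495/11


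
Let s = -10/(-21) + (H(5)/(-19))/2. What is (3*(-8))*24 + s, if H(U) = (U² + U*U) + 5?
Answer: -460423/798 ≈ -576.97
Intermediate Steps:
H(U) = 5 + 2*U² (H(U) = (U² + U²) + 5 = 2*U² + 5 = 5 + 2*U²)
s = -775/798 (s = -10/(-21) + ((5 + 2*5²)/(-19))/2 = -10*(-1/21) + ((5 + 2*25)*(-1/19))*(½) = 10/21 + ((5 + 50)*(-1/19))*(½) = 10/21 + (55*(-1/19))*(½) = 10/21 - 55/19*½ = 10/21 - 55/38 = -775/798 ≈ -0.97118)
(3*(-8))*24 + s = (3*(-8))*24 - 775/798 = -24*24 - 775/798 = -576 - 775/798 = -460423/798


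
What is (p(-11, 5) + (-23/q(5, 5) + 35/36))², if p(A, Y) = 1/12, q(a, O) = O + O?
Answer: 3136/2025 ≈ 1.5486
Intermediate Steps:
q(a, O) = 2*O
p(A, Y) = 1/12
(p(-11, 5) + (-23/q(5, 5) + 35/36))² = (1/12 + (-23/(2*5) + 35/36))² = (1/12 + (-23/10 + 35*(1/36)))² = (1/12 + (-23*⅒ + 35/36))² = (1/12 + (-23/10 + 35/36))² = (1/12 - 239/180)² = (-56/45)² = 3136/2025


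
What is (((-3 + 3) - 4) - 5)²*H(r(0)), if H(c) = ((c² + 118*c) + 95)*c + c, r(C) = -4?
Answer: 116640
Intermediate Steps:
H(c) = c + c*(95 + c² + 118*c) (H(c) = (95 + c² + 118*c)*c + c = c*(95 + c² + 118*c) + c = c + c*(95 + c² + 118*c))
(((-3 + 3) - 4) - 5)²*H(r(0)) = (((-3 + 3) - 4) - 5)²*(-4*(96 + (-4)² + 118*(-4))) = ((0 - 4) - 5)²*(-4*(96 + 16 - 472)) = (-4 - 5)²*(-4*(-360)) = (-9)²*1440 = 81*1440 = 116640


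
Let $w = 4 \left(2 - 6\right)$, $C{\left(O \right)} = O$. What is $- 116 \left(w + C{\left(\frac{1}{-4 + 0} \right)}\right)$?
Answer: $1885$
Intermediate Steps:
$w = -16$ ($w = 4 \left(-4\right) = -16$)
$- 116 \left(w + C{\left(\frac{1}{-4 + 0} \right)}\right) = - 116 \left(-16 + \frac{1}{-4 + 0}\right) = - 116 \left(-16 + \frac{1}{-4}\right) = - 116 \left(-16 - \frac{1}{4}\right) = \left(-116\right) \left(- \frac{65}{4}\right) = 1885$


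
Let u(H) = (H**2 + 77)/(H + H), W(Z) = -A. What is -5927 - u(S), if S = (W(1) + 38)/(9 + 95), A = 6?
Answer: -629437/104 ≈ -6052.3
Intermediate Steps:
W(Z) = -6 (W(Z) = -1*6 = -6)
S = 4/13 (S = (-6 + 38)/(9 + 95) = 32/104 = 32*(1/104) = 4/13 ≈ 0.30769)
u(H) = (77 + H**2)/(2*H) (u(H) = (77 + H**2)/((2*H)) = (77 + H**2)*(1/(2*H)) = (77 + H**2)/(2*H))
-5927 - u(S) = -5927 - (77 + (4/13)**2)/(2*4/13) = -5927 - 13*(77 + 16/169)/(2*4) = -5927 - 13*13029/(2*4*169) = -5927 - 1*13029/104 = -5927 - 13029/104 = -629437/104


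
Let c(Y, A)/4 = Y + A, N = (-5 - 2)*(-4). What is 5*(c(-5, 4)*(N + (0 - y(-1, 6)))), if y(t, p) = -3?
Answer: -620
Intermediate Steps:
N = 28 (N = -7*(-4) = 28)
c(Y, A) = 4*A + 4*Y (c(Y, A) = 4*(Y + A) = 4*(A + Y) = 4*A + 4*Y)
5*(c(-5, 4)*(N + (0 - y(-1, 6)))) = 5*((4*4 + 4*(-5))*(28 + (0 - 1*(-3)))) = 5*((16 - 20)*(28 + (0 + 3))) = 5*(-4*(28 + 3)) = 5*(-4*31) = 5*(-124) = -620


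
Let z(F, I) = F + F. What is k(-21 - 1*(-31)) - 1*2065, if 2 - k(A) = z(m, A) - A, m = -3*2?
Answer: -2041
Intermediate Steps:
m = -6
z(F, I) = 2*F
k(A) = 14 + A (k(A) = 2 - (2*(-6) - A) = 2 - (-12 - A) = 2 + (12 + A) = 14 + A)
k(-21 - 1*(-31)) - 1*2065 = (14 + (-21 - 1*(-31))) - 1*2065 = (14 + (-21 + 31)) - 2065 = (14 + 10) - 2065 = 24 - 2065 = -2041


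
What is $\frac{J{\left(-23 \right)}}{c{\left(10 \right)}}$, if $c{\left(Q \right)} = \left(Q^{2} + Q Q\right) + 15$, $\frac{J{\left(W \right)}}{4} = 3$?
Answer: $\frac{12}{215} \approx 0.055814$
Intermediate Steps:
$J{\left(W \right)} = 12$ ($J{\left(W \right)} = 4 \cdot 3 = 12$)
$c{\left(Q \right)} = 15 + 2 Q^{2}$ ($c{\left(Q \right)} = \left(Q^{2} + Q^{2}\right) + 15 = 2 Q^{2} + 15 = 15 + 2 Q^{2}$)
$\frac{J{\left(-23 \right)}}{c{\left(10 \right)}} = \frac{12}{15 + 2 \cdot 10^{2}} = \frac{12}{15 + 2 \cdot 100} = \frac{12}{15 + 200} = \frac{12}{215}$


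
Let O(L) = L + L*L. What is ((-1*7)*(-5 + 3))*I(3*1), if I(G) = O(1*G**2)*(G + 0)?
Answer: 3780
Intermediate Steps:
O(L) = L + L**2
I(G) = G**3*(1 + G**2) (I(G) = ((1*G**2)*(1 + 1*G**2))*(G + 0) = (G**2*(1 + G**2))*G = G**3*(1 + G**2))
((-1*7)*(-5 + 3))*I(3*1) = ((-1*7)*(-5 + 3))*((3*1)**3 + (3*1)**5) = (-7*(-2))*(3**3 + 3**5) = 14*(27 + 243) = 14*270 = 3780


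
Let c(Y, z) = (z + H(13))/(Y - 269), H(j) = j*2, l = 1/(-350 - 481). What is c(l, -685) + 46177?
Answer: 10322954209/223540 ≈ 46179.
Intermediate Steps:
l = -1/831 (l = 1/(-831) = -1/831 ≈ -0.0012034)
H(j) = 2*j
c(Y, z) = (26 + z)/(-269 + Y) (c(Y, z) = (z + 2*13)/(Y - 269) = (z + 26)/(-269 + Y) = (26 + z)/(-269 + Y))
c(l, -685) + 46177 = (26 - 685)/(-269 - 1/831) + 46177 = -659/(-223540/831) + 46177 = -831/223540*(-659) + 46177 = 547629/223540 + 46177 = 10322954209/223540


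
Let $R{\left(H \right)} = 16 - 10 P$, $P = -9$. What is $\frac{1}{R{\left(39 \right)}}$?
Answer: $\frac{1}{106} \approx 0.009434$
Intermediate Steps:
$R{\left(H \right)} = 106$ ($R{\left(H \right)} = 16 - -90 = 16 + 90 = 106$)
$\frac{1}{R{\left(39 \right)}} = \frac{1}{106}$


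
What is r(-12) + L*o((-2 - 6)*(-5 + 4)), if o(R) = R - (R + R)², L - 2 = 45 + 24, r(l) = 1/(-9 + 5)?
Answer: -70433/4 ≈ -17608.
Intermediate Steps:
r(l) = -¼ (r(l) = 1/(-4) = -¼)
L = 71 (L = 2 + (45 + 24) = 2 + 69 = 71)
o(R) = R - 4*R² (o(R) = R - (2*R)² = R - 4*R²)
r(-12) + L*o((-2 - 6)*(-5 + 4)) = -¼ + 71*(((-2 - 6)*(-5 + 4))*(1 - 4*(-2 - 6)*(-5 + 4))) = -¼ + 71*((-8*(-1))*(1 - (-32)*(-1))) = -¼ + 71*(8*(1 - 4*8)) = -¼ + 71*(8*(1 - 32)) = -¼ + 71*(8*(-31)) = -¼ + 71*(-248) = -¼ - 17608 = -70433/4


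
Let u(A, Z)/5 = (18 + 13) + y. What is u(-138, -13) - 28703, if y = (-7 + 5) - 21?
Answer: -28663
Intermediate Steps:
y = -23 (y = -2 - 21 = -23)
u(A, Z) = 40 (u(A, Z) = 5*((18 + 13) - 23) = 5*(31 - 23) = 5*8 = 40)
u(-138, -13) - 28703 = 40 - 28703 = -28663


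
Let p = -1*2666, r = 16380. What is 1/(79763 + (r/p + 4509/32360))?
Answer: 43135880/3440388178537 ≈ 1.2538e-5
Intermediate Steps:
p = -2666
1/(79763 + (r/p + 4509/32360)) = 1/(79763 + (16380/(-2666) + 4509/32360)) = 1/(79763 + (16380*(-1/2666) + 4509*(1/32360))) = 1/(79763 + (-8190/1333 + 4509/32360)) = 1/(79763 - 259017903/43135880) = 1/(3440388178537/43135880) = 43135880/3440388178537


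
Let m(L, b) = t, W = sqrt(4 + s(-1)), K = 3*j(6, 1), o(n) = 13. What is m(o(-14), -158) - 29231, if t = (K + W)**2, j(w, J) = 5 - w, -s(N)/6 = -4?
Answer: -29194 - 12*sqrt(7) ≈ -29226.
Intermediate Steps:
s(N) = 24 (s(N) = -6*(-4) = 24)
K = -3 (K = 3*(5 - 1*6) = 3*(5 - 6) = 3*(-1) = -3)
W = 2*sqrt(7) (W = sqrt(4 + 24) = sqrt(28) = 2*sqrt(7) ≈ 5.2915)
t = (-3 + 2*sqrt(7))**2 ≈ 5.2510
m(L, b) = 37 - 12*sqrt(7)
m(o(-14), -158) - 29231 = (37 - 12*sqrt(7)) - 29231 = -29194 - 12*sqrt(7)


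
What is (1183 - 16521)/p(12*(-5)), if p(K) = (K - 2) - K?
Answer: 7669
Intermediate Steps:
p(K) = -2 (p(K) = (-2 + K) - K = -2)
(1183 - 16521)/p(12*(-5)) = (1183 - 16521)/(-2) = -15338*(-1/2) = 7669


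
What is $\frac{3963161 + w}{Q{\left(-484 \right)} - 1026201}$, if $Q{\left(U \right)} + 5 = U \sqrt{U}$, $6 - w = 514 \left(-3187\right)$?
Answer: $- \frac{574807227471}{105321213434} + \frac{2982124134 i}{52660606717} \approx -5.4577 + 0.056629 i$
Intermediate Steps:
$w = 1638124$ ($w = 6 - 514 \left(-3187\right) = 6 - -1638118 = 6 + 1638118 = 1638124$)
$Q{\left(U \right)} = -5 + U^{\frac{3}{2}}$ ($Q{\left(U \right)} = -5 + U \sqrt{U} = -5 + U^{\frac{3}{2}}$)
$\frac{3963161 + w}{Q{\left(-484 \right)} - 1026201} = \frac{3963161 + 1638124}{\left(-5 + \left(-484\right)^{\frac{3}{2}}\right) - 1026201} = \frac{5601285}{\left(-5 - 10648 i\right) - 1026201} = \frac{5601285}{-1026206 - 10648 i} = 5601285 \frac{-1026206 + 10648 i}{1053212134340} = \frac{1120257 \left(-1026206 + 10648 i\right)}{210642426868}$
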